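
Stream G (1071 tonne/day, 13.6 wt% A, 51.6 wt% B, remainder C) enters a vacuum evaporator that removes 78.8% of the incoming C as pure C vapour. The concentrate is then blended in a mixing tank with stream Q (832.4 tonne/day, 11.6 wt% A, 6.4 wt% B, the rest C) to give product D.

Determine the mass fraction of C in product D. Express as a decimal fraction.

0.473

Vapour removed = 0.788×0.348×1071 = 293.69 tonne/day; concentrate = 777.31 tonne/day.
C reaching the mixer = 79.014 (from concentrate) + 832.4×0.820 = 761.58 tonne/day.
Product flow = 777.31 + 832.4 = 1609.7 tonne/day; C fraction = 0.473.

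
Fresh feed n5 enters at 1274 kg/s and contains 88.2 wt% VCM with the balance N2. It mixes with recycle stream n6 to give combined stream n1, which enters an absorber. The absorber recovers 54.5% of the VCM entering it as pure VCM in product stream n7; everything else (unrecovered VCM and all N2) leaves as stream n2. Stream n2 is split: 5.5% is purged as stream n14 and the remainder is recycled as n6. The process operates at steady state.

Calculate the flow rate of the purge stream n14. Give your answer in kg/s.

N2 enters only via n5 and leaves only via the purge: 1274×0.118 = 0.055×(N2 in n2), and the absorber passes all N2, so N2 in n1 = N2 in n2 = 2733.3 kg/s.
VCM in n1: m_A = 1274×0.882 + (1−0.055)·(1−0.545)·m_A, so m_A = 1123.7/0.5700 = 1971.3 kg/s.
n2 = (1−0.545)×1971.3 + 2733.3 = 3630.2 kg/s.
Purge n14 = 0.055×3630.2 = 199.66 kg/s.

199.7 kg/s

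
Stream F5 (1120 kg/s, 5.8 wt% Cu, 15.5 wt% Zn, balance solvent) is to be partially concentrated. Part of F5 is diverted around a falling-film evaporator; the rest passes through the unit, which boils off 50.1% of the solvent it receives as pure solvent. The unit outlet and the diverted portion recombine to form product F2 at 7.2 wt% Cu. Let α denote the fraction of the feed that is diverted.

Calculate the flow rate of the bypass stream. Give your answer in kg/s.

567.7 kg/s

All 1120×0.058 = 64.96 kg/s of Cu reaches F2, so F2 = 64.96/0.072 = 902.22 kg/s and vapour = 217.78 kg/s.
The evaporator receives (1−α)·1120 of feed at 0.787 solvent and removes 0.501 of that solvent:
0.501×0.787×(1−α)×1120 = 217.78
(1−α) = 217.78/441.6 = 0.4932;  α = 0.5068.
Bypass flow = 0.5068×1120 = 567.67 kg/s.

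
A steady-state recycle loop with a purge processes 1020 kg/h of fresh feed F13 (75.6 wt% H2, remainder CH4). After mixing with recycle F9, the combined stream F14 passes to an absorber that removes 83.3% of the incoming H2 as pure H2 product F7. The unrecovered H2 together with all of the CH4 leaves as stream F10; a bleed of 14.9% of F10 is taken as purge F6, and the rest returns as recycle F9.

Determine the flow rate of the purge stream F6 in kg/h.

271.2 kg/h

CH4 enters only via F13 and leaves only via the purge: 1020×0.244 = 0.149×(CH4 in F10), and the absorber passes all CH4, so CH4 in F14 = CH4 in F10 = 1670.3 kg/h.
H2 in F14: m_A = 1020×0.756 + (1−0.149)·(1−0.833)·m_A, so m_A = 771.12/0.8579 = 898.86 kg/h.
F10 = (1−0.833)×898.86 + 1670.3 = 1820.4 kg/h.
Purge F6 = 0.149×1820.4 = 271.25 kg/h.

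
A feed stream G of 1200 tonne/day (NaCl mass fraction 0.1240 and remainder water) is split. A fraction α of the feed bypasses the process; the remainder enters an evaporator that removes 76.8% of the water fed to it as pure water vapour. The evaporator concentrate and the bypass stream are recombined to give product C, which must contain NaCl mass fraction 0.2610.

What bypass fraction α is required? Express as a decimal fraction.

0.220

All 1200×0.124 = 148.8 tonne/day of NaCl reaches C, so C = 148.8/0.261 = 570.11 tonne/day and vapour = 629.89 tonne/day.
The evaporator receives (1−α)·1200 of feed at 0.876 water and removes 0.768 of that water:
0.768×0.876×(1−α)×1200 = 629.89
(1−α) = 629.89/807.32 = 0.7802;  α = 0.2198.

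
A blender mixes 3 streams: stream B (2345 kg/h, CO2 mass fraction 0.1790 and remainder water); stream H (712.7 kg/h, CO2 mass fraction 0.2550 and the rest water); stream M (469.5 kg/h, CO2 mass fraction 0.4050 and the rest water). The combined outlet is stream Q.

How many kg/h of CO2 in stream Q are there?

791.6 kg/h

CO2 out = CO2 in = 2345×0.179 + 712.7×0.255 + 469.5×0.405 = 791.64 kg/h.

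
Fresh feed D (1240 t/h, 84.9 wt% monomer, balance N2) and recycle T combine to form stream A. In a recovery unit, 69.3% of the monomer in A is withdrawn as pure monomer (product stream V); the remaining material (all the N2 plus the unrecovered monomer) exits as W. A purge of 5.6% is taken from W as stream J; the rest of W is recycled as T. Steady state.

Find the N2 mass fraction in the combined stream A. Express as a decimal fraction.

N2 enters only via D and leaves only via the purge: 1240×0.151 = 0.056×(N2 in W), and the recovery unit passes all N2, so N2 in A = N2 in W = 3343.6 t/h.
monomer in A: m_A = 1240×0.849 + (1−0.056)·(1−0.693)·m_A, so m_A = 1052.8/0.7102 = 1482.4 t/h.
A = 1482.4 + 3343.6 = 4825.9 t/h.
N2 fraction in A = 3343.6/4825.9 = 0.693.

0.693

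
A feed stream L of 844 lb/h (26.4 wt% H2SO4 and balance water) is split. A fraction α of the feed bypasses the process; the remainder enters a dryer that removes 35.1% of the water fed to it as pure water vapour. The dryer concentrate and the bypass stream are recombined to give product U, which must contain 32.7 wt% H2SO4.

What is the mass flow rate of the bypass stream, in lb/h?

214.6 lb/h

All 844×0.264 = 222.82 lb/h of H2SO4 reaches U, so U = 222.82/0.327 = 681.39 lb/h and vapour = 162.61 lb/h.
The evaporator receives (1−α)·844 of feed at 0.736 water and removes 0.351 of that water:
0.351×0.736×(1−α)×844 = 162.61
(1−α) = 162.61/218.04 = 0.7458;  α = 0.2542.
Bypass flow = 0.2542×844 = 214.57 lb/h.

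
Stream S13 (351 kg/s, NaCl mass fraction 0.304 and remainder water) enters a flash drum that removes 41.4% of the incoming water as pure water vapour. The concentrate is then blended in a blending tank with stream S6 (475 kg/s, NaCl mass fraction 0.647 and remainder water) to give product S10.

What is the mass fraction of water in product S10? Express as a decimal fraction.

0.429

Vapour removed = 0.414×0.696×351 = 101.14 kg/s; concentrate = 249.86 kg/s.
water reaching the mixer = 143.16 (from concentrate) + 475×0.353 = 310.83 kg/s.
Product flow = 249.86 + 475 = 724.86 kg/s; water fraction = 0.429.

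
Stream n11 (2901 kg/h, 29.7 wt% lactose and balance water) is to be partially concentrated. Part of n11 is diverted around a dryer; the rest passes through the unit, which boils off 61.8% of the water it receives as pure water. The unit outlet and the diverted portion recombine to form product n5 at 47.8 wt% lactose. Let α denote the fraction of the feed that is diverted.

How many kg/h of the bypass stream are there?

372.5 kg/h

All 2901×0.297 = 861.6 kg/h of lactose reaches n5, so n5 = 861.6/0.478 = 1802.5 kg/h and vapour = 1098.5 kg/h.
The evaporator receives (1−α)·2901 of feed at 0.703 water and removes 0.618 of that water:
0.618×0.703×(1−α)×2901 = 1098.5
(1−α) = 1098.5/1260.4 = 0.8716;  α = 0.1284.
Bypass flow = 0.1284×2901 = 372.55 kg/h.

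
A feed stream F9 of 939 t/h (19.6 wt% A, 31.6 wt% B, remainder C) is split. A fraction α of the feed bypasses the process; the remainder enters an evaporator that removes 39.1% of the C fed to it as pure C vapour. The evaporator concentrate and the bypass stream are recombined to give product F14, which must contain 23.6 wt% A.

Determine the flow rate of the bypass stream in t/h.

All 939×0.196 = 184.04 t/h of A reaches F14, so F14 = 184.04/0.236 = 779.85 t/h and vapour = 159.15 t/h.
The evaporator receives (1−α)·939 of feed at 0.488 C and removes 0.391 of that C:
0.391×0.488×(1−α)×939 = 159.15
(1−α) = 159.15/179.17 = 0.8883;  α = 0.1117.
Bypass flow = 0.1117×939 = 104.9 t/h.

104.9 t/h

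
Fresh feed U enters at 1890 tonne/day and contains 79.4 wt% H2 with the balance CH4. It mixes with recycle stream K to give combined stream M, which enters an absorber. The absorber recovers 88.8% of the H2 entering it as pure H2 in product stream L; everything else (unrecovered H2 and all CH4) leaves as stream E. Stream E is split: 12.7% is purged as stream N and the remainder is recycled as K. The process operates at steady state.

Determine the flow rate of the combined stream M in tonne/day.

CH4 enters only via U and leaves only via the purge: 1890×0.206 = 0.127×(CH4 in E), and the absorber passes all CH4, so CH4 in M = CH4 in E = 3065.7 tonne/day.
H2 in M: m_A = 1890×0.794 + (1−0.127)·(1−0.888)·m_A, so m_A = 1500.7/0.9022 = 1663.3 tonne/day.
M = 1663.3 + 3065.7 = 4729 tonne/day.

4729 tonne/day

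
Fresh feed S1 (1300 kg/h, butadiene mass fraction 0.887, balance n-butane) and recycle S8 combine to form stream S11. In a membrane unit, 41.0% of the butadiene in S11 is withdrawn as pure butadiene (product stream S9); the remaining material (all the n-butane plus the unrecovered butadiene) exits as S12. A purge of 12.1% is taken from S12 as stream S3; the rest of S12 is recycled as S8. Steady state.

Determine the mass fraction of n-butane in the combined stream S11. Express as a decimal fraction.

0.336

n-butane enters only via S1 and leaves only via the purge: 1300×0.113 = 0.121×(n-butane in S12), and the membrane unit passes all n-butane, so n-butane in S11 = n-butane in S12 = 1214 kg/h.
butadiene in S11: m_A = 1300×0.887 + (1−0.121)·(1−0.410)·m_A, so m_A = 1153.1/0.4814 = 2395.4 kg/h.
S11 = 2395.4 + 1214 = 3609.4 kg/h.
n-butane fraction in S11 = 1214/3609.4 = 0.336.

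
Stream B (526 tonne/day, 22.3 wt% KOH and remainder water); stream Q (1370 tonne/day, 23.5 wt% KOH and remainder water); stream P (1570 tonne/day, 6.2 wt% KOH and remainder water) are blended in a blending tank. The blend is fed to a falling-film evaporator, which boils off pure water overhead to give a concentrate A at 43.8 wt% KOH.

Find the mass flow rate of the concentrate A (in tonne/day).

KOH entering = 526×0.223 + 1370×0.235 + 1570×0.062 = 536.59 tonne/day.
All KOH reports to A, so A = 536.59/0.438 = 1225.1 tonne/day.

1225 tonne/day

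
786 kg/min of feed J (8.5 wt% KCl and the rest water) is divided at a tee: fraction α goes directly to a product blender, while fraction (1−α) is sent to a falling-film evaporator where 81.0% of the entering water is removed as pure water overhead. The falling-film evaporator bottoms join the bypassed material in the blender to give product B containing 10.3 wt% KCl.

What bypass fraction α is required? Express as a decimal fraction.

0.764

All 786×0.085 = 66.81 kg/min of KCl reaches B, so B = 66.81/0.103 = 648.64 kg/min and vapour = 137.36 kg/min.
The evaporator receives (1−α)·786 of feed at 0.915 water and removes 0.810 of that water:
0.810×0.915×(1−α)×786 = 137.36
(1−α) = 137.36/582.54 = 0.2358;  α = 0.7642.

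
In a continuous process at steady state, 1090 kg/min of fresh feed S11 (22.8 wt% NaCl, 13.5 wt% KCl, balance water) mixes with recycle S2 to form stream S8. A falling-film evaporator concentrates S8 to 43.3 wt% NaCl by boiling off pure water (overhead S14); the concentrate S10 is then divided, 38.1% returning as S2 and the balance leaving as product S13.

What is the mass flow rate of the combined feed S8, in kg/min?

1443 kg/min

Overall NaCl balance (none leaves overhead): NaCl in fresh feed = NaCl in product, i.e. 1090×0.228 = (1−0.381)·S10·0.433.
S10 = 248.52/(0.433×0.619) = 927.22 kg/min.
Recycle S2 = 0.381×927.22 = 353.27 kg/min.
Combined feed S8 = 1090 + 353.27 = 1443.3 kg/min.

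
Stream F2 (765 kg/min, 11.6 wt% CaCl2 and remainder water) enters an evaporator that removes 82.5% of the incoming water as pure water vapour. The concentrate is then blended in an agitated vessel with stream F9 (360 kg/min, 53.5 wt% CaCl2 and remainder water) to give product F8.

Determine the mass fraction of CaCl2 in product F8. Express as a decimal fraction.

0.496

Vapour removed = 0.825×0.884×765 = 557.91 kg/min; concentrate = 207.09 kg/min.
CaCl2 reaching the mixer = 88.74 (from concentrate) + 360×0.535 = 281.34 kg/min.
Product flow = 207.09 + 360 = 567.09 kg/min; CaCl2 fraction = 0.496.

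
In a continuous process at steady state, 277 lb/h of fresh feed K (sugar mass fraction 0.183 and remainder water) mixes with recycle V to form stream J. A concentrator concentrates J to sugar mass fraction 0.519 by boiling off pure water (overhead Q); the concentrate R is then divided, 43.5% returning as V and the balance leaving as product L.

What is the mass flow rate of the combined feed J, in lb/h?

Overall sugar balance (none leaves overhead): sugar in fresh feed = sugar in product, i.e. 277×0.183 = (1−0.435)·R·0.519.
R = 50.691/(0.519×0.565) = 172.87 lb/h.
Recycle V = 0.435×172.87 = 75.198 lb/h.
Combined feed J = 277 + 75.198 = 352.2 lb/h.

352.2 lb/h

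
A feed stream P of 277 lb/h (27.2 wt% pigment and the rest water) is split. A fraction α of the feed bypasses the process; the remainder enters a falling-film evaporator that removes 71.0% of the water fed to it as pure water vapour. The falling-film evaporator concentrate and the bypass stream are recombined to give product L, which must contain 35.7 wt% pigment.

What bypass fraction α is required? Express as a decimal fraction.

All 277×0.272 = 75.344 lb/h of pigment reaches L, so L = 75.344/0.357 = 211.05 lb/h and vapour = 65.952 lb/h.
The evaporator receives (1−α)·277 of feed at 0.728 water and removes 0.710 of that water:
0.710×0.728×(1−α)×277 = 65.952
(1−α) = 65.952/143.18 = 0.4606;  α = 0.5394.

0.539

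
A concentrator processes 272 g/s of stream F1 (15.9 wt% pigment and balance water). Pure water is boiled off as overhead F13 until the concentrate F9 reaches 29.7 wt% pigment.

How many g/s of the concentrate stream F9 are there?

145.6 g/s

pigment is conserved: 272×0.159 = 43.248 g/s all reports to the concentrate.
Concentrate = 43.248/(target fraction) = 145.62 g/s.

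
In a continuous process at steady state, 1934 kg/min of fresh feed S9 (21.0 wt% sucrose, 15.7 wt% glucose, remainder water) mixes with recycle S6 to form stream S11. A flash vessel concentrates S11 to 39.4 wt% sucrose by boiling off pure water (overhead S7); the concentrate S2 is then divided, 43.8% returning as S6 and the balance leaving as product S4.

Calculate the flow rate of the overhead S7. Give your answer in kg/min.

Overall sucrose balance (none leaves overhead): sucrose in fresh feed = sucrose in product, i.e. 1934×0.210 = (1−0.438)·S2·0.394.
S2 = 406.14/(0.394×0.562) = 1834.2 kg/min.
Recycle S6 = 0.438×1834.2 = 803.37 kg/min.
Combined feed S11 = 1934 + 803.37 = 2737.4 kg/min.
Overhead S7 = S11 − S2 = 2737.4 − 1834.2 = 903.19 kg/min.

903.2 kg/min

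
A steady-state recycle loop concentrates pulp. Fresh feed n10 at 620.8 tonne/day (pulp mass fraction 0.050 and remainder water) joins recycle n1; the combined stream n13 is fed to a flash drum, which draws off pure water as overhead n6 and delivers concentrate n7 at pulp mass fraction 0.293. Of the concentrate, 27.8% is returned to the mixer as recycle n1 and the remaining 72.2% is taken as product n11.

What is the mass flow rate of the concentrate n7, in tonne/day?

146.7 tonne/day

Overall pulp balance (none leaves overhead): pulp in fresh feed = pulp in product, i.e. 620.8×0.050 = (1−0.278)·n7·0.293.
n7 = 31.04/(0.293×0.722) = 146.73 tonne/day.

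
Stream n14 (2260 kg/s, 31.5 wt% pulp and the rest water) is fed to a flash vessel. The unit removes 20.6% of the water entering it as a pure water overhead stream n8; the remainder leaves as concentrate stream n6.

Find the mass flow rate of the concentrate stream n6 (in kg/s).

water entering = 2260×0.685 = 1548.1 kg/s; overhead removed = 0.206×1548.1 = 318.91 kg/s.
Concentrate = 2260 − 318.91 = 1941.1 kg/s.

1941 kg/s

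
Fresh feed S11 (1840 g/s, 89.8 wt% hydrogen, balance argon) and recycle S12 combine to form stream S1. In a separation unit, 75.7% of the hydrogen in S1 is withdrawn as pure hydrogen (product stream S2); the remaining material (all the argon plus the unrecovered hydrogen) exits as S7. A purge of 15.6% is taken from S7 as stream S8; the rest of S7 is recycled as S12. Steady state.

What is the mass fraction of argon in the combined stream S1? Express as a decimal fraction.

argon enters only via S11 and leaves only via the purge: 1840×0.102 = 0.156×(argon in S7), and the separation unit passes all argon, so argon in S1 = argon in S7 = 1203.1 g/s.
hydrogen in S1: m_A = 1840×0.898 + (1−0.156)·(1−0.757)·m_A, so m_A = 1652.3/0.7949 = 2078.6 g/s.
S1 = 2078.6 + 1203.1 = 3281.7 g/s.
argon fraction in S1 = 1203.1/3281.7 = 0.3666.

0.3666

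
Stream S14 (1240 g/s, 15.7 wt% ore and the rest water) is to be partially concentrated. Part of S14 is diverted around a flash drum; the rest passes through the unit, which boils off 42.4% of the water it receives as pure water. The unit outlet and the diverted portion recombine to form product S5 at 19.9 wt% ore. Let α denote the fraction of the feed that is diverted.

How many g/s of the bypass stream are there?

507.8 g/s

All 1240×0.157 = 194.68 g/s of ore reaches S5, so S5 = 194.68/0.199 = 978.29 g/s and vapour = 261.71 g/s.
The evaporator receives (1−α)·1240 of feed at 0.843 water and removes 0.424 of that water:
0.424×0.843×(1−α)×1240 = 261.71
(1−α) = 261.71/443.22 = 0.5905;  α = 0.4095.
Bypass flow = 0.4095×1240 = 507.81 g/s.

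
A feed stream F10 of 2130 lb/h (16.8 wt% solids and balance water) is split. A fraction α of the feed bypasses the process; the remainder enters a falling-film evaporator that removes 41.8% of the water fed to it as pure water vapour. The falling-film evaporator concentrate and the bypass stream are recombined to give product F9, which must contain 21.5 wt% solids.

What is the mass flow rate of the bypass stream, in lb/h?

791.1 lb/h

All 2130×0.168 = 357.84 lb/h of solids reaches F9, so F9 = 357.84/0.215 = 1664.4 lb/h and vapour = 465.63 lb/h.
The evaporator receives (1−α)·2130 of feed at 0.832 water and removes 0.418 of that water:
0.418×0.832×(1−α)×2130 = 465.63
(1−α) = 465.63/740.76 = 0.6286;  α = 0.3714.
Bypass flow = 0.3714×2130 = 791.13 lb/h.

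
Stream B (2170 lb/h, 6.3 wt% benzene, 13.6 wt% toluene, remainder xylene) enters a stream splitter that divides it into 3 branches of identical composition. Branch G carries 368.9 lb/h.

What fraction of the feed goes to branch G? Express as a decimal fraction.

0.170

Fraction to G = 368.9/2170 = 0.1700.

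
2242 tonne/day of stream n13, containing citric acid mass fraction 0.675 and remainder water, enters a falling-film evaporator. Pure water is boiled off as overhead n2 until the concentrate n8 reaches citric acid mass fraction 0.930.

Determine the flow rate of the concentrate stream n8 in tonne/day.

1627 tonne/day

citric acid is conserved: 2242×0.675 = 1513.4 tonne/day all reports to the concentrate.
Concentrate = 1513.4/(target fraction) = 1627.3 tonne/day.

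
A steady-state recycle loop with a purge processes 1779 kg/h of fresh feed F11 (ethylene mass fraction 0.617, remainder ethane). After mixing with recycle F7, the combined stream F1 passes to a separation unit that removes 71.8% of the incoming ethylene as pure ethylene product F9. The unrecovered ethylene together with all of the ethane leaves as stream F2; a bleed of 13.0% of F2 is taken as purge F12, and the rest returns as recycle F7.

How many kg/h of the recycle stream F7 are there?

4917 kg/h

ethane enters only via F11 and leaves only via the purge: 1779×0.383 = 0.130×(ethane in F2), and the separation unit passes all ethane, so ethane in F1 = ethane in F2 = 5241.2 kg/h.
ethylene in F1: m_A = 1779×0.617 + (1−0.130)·(1−0.718)·m_A, so m_A = 1097.6/0.7547 = 1454.5 kg/h.
F2 = (1−0.718)×1454.5 + 5241.2 = 5651.4 kg/h.
Recycle F7 = (1−0.130)×5651.4 = 4916.7 kg/h.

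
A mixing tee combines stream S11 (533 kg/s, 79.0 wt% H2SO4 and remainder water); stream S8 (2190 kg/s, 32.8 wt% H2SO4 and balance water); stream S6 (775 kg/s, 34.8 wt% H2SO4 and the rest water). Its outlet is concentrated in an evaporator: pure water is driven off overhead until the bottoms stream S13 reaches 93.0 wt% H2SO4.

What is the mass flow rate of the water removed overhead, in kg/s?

H2SO4 entering = 533×0.790 + 2190×0.328 + 775×0.348 = 1409.1 kg/s.
All H2SO4 reports to S13, so S13 = 1409.1/0.930 = 1515.2 kg/s.
Total feed = 3498 kg/s; overhead = 3498 − 1515.2 = 1982.8 kg/s.

1983 kg/s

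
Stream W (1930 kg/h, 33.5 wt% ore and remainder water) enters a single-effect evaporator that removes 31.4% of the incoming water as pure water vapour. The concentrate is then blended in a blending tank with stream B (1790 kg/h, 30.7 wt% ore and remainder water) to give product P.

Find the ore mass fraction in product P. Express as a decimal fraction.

0.361

Vapour removed = 0.314×0.665×1930 = 403 kg/h; concentrate = 1527 kg/h.
ore reaching the mixer = 646.55 (from concentrate) + 1790×0.307 = 1196.1 kg/h.
Product flow = 1527 + 1790 = 3317 kg/h; ore fraction = 0.361.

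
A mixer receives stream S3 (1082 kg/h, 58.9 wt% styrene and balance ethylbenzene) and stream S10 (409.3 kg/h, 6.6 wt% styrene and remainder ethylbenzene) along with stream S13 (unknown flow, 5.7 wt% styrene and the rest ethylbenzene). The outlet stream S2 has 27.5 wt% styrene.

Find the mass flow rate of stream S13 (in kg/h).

1166 kg/h

Let S13 be the unknown flow. Total out = 1491.3 + S13.
styrene balance: 664.31 + 0.057·S13 = 0.275·(1491.3 + S13)
(0.057 − 0.275)·S13 = 0.275×1491.3 − 664.31 = -254.2
S13 = -254.2 / -0.218 = 1166.1 kg/h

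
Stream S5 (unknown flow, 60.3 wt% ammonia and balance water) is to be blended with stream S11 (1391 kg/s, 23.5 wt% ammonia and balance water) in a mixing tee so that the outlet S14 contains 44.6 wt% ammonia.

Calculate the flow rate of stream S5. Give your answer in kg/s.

1869 kg/s

Let S5 be the unknown flow. Total out = 1391 + S5.
ammonia balance: 326.88 + 0.603·S5 = 0.446·(1391 + S5)
(0.603 − 0.446)·S5 = 0.446×1391 − 326.88 = 293.5
S5 = 293.5 / 0.157 = 1869.4 kg/s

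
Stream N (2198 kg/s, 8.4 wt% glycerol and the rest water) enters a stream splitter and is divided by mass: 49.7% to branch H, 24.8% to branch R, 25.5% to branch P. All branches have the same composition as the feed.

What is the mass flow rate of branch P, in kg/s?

Branch P flow = 0.255×2198 = 560.49 kg/s.

560.5 kg/s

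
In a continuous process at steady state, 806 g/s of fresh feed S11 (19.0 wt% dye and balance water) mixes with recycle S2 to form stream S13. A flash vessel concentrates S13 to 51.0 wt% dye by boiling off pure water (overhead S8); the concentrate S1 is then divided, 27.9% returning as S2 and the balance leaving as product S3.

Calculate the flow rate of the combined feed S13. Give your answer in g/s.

Overall dye balance (none leaves overhead): dye in fresh feed = dye in product, i.e. 806×0.190 = (1−0.279)·S1·0.510.
S1 = 153.14/(0.510×0.721) = 416.47 g/s.
Recycle S2 = 0.279×416.47 = 116.19 g/s.
Combined feed S13 = 806 + 116.19 = 922.19 g/s.

922.2 g/s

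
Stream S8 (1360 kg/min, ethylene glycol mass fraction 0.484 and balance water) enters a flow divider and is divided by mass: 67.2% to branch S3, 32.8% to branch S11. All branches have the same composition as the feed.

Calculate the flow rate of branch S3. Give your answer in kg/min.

913.9 kg/min

Branch S3 flow = 0.672×1360 = 913.92 kg/min.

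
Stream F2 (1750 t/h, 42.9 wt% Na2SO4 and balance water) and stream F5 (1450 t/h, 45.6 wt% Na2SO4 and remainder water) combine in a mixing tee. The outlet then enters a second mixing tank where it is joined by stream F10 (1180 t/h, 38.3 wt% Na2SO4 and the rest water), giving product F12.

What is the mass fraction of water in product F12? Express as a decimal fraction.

0.5745

Overall, product flow = 4380 t/h.
water in = 1750×0.571 + 1450×0.544 + 1180×0.617 = 2516.1 t/h.
water fraction in F12 = 0.5745.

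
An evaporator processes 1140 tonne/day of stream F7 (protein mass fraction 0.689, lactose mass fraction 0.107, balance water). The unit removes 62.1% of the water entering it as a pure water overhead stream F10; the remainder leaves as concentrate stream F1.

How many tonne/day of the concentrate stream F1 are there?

995.6 tonne/day

water entering = 1140×0.204 = 232.56 tonne/day; overhead removed = 0.621×232.56 = 144.42 tonne/day.
Concentrate = 1140 − 144.42 = 995.58 tonne/day.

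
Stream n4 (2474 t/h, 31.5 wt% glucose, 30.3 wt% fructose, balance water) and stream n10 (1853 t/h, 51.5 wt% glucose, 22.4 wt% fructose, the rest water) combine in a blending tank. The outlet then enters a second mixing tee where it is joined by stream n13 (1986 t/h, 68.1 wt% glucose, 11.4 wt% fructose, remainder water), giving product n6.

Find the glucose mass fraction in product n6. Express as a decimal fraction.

Overall, product flow = 6313 t/h.
glucose in = 2474×0.315 + 1853×0.515 + 1986×0.681 = 3086.1 t/h.
glucose fraction in n6 = 0.489.

0.489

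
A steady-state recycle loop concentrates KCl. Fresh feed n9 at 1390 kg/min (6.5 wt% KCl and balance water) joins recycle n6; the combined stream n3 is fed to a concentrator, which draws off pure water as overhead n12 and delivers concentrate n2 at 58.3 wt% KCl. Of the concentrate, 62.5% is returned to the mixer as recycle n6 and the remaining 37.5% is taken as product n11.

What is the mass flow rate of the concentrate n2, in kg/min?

Overall KCl balance (none leaves overhead): KCl in fresh feed = KCl in product, i.e. 1390×0.065 = (1−0.625)·n2·0.583.
n2 = 90.35/(0.583×0.375) = 413.26 kg/min.

413.3 kg/min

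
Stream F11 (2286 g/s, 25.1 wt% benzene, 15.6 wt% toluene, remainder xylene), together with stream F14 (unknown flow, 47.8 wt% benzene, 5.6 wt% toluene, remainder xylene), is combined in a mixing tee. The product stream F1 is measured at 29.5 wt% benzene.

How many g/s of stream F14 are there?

549.6 g/s

Let F14 be the unknown flow. Total out = 2286 + F14.
benzene balance: 573.79 + 0.478·F14 = 0.295·(2286 + F14)
(0.478 − 0.295)·F14 = 0.295×2286 − 573.79 = 100.58
F14 = 100.58 / 0.183 = 549.64 g/s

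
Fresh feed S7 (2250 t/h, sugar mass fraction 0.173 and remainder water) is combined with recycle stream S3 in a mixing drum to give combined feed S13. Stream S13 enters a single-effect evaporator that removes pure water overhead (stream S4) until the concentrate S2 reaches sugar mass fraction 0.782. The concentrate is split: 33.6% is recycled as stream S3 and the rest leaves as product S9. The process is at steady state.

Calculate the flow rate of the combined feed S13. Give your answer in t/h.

Overall sugar balance (none leaves overhead): sugar in fresh feed = sugar in product, i.e. 2250×0.173 = (1−0.336)·S2·0.782.
S2 = 389.25/(0.782×0.664) = 749.64 t/h.
Recycle S3 = 0.336×749.64 = 251.88 t/h.
Combined feed S13 = 2250 + 251.88 = 2501.9 t/h.

2502 t/h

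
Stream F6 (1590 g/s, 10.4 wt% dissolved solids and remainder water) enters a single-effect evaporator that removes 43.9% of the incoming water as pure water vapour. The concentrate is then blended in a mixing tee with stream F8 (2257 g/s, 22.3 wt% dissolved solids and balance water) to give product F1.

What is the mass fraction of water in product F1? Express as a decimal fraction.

0.7924

Vapour removed = 0.439×0.896×1590 = 625.42 g/s; concentrate = 964.58 g/s.
water reaching the mixer = 799.22 (from concentrate) + 2257×0.777 = 2552.9 g/s.
Product flow = 964.58 + 2257 = 3221.6 g/s; water fraction = 0.7924.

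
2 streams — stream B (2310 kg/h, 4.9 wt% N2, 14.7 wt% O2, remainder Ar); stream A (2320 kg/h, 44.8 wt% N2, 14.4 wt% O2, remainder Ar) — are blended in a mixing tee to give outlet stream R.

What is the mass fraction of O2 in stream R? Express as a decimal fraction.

0.1455

Total flow out = 2310 + 2320 = 4630 kg/h.
O2 in = 2310×0.147 + 2320×0.144 = 673.65 kg/h.
O2 mass fraction in R = 673.65/4630 = 0.1455.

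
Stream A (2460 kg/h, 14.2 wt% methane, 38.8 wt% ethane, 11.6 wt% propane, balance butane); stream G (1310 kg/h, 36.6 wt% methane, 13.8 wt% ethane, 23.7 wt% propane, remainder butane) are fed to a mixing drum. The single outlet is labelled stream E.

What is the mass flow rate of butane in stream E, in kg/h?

butane out = butane in = 2460×0.354 + 1310×0.259 = 1210.1 kg/h.

1210 kg/h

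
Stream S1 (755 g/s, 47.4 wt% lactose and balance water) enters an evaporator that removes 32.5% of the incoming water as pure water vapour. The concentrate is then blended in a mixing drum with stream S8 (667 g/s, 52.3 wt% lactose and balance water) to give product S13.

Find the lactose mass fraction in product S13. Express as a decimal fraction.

Vapour removed = 0.325×0.526×755 = 129.07 g/s; concentrate = 625.93 g/s.
lactose reaching the mixer = 357.87 (from concentrate) + 667×0.523 = 706.71 g/s.
Product flow = 625.93 + 667 = 1292.9 g/s; lactose fraction = 0.547.

0.547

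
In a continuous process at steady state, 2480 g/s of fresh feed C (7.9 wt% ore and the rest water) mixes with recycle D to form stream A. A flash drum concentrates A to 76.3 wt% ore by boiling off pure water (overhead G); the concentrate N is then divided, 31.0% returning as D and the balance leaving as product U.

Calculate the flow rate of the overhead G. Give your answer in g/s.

Overall ore balance (none leaves overhead): ore in fresh feed = ore in product, i.e. 2480×0.079 = (1−0.310)·N·0.763.
N = 195.92/(0.763×0.690) = 372.14 g/s.
Recycle D = 0.310×372.14 = 115.36 g/s.
Combined feed A = 2480 + 115.36 = 2595.4 g/s.
Overhead G = A − N = 2595.4 − 372.14 = 2223.2 g/s.

2223 g/s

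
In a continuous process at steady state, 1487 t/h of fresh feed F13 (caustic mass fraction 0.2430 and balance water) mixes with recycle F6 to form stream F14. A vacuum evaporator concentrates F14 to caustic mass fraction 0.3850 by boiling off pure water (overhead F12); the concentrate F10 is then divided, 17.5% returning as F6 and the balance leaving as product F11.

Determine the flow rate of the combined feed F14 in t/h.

1686 t/h

Overall caustic balance (none leaves overhead): caustic in fresh feed = caustic in product, i.e. 1487×0.243 = (1−0.175)·F10·0.385.
F10 = 361.34/(0.385×0.825) = 1137.6 t/h.
Recycle F6 = 0.175×1137.6 = 199.09 t/h.
Combined feed F14 = 1487 + 199.09 = 1686.1 t/h.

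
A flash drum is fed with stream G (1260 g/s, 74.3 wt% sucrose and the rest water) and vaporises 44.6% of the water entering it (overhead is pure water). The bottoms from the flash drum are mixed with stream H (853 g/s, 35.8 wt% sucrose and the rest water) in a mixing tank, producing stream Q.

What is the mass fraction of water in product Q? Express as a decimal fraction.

Vapour removed = 0.446×0.257×1260 = 144.42 g/s; concentrate = 1115.6 g/s.
water reaching the mixer = 179.4 (from concentrate) + 853×0.642 = 727.02 g/s.
Product flow = 1115.6 + 853 = 1968.6 g/s; water fraction = 0.369.

0.369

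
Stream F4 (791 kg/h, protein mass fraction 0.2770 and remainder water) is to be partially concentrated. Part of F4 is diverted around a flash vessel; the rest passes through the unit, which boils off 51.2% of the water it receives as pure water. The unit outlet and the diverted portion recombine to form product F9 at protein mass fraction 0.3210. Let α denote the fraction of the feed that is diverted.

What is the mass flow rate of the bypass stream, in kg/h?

All 791×0.277 = 219.11 kg/h of protein reaches F9, so F9 = 219.11/0.321 = 682.58 kg/h and vapour = 108.42 kg/h.
The evaporator receives (1−α)·791 of feed at 0.723 water and removes 0.512 of that water:
0.512×0.723×(1−α)×791 = 108.42
(1−α) = 108.42/292.81 = 0.3703;  α = 0.6297.
Bypass flow = 0.6297×791 = 498.1 kg/h.

498.1 kg/h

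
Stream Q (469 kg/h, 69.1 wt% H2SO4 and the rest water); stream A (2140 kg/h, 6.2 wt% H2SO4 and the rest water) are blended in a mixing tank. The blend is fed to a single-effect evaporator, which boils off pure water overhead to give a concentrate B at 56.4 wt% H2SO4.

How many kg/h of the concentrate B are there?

809.9 kg/h

H2SO4 entering = 469×0.691 + 2140×0.062 = 456.76 kg/h.
All H2SO4 reports to B, so B = 456.76/0.564 = 809.86 kg/h.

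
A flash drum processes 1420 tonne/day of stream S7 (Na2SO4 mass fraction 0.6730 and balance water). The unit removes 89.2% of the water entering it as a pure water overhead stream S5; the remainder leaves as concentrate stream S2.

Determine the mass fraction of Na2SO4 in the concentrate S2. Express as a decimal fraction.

Na2SO4 is not removed: 1420×0.673 = 955.66 tonne/day of Na2SO4 enters S2.
water entering = 1420×0.327 = 464.34 tonne/day; overhead removed = 0.892×464.34 = 414.19 tonne/day.
Concentrate = 1420 − 414.19 = 1005.8 tonne/day.
Mass fraction = 955.66/1005.8 = 0.9501.

0.9501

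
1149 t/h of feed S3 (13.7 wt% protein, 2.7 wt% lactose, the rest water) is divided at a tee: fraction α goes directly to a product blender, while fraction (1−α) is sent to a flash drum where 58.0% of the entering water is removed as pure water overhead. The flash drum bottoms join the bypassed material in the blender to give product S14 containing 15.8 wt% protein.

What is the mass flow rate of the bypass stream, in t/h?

All 1149×0.137 = 157.41 t/h of protein reaches S14, so S14 = 157.41/0.158 = 996.28 t/h and vapour = 152.72 t/h.
The evaporator receives (1−α)·1149 of feed at 0.836 water and removes 0.580 of that water:
0.580×0.836×(1−α)×1149 = 152.72
(1−α) = 152.72/557.13 = 0.2741;  α = 0.7259.
Bypass flow = 0.7259×1149 = 834.05 t/h.

834 t/h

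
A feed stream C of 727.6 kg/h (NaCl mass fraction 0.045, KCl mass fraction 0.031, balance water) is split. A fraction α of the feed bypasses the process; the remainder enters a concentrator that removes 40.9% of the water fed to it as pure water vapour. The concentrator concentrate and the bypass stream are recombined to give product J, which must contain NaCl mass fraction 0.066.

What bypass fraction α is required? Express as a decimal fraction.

All 727.6×0.045 = 32.742 kg/h of NaCl reaches J, so J = 32.742/0.066 = 496.09 kg/h and vapour = 231.51 kg/h.
The evaporator receives (1−α)·727.6 of feed at 0.924 water and removes 0.409 of that water:
0.409×0.924×(1−α)×727.6 = 231.51
(1−α) = 231.51/274.97 = 0.8419;  α = 0.1581.

0.158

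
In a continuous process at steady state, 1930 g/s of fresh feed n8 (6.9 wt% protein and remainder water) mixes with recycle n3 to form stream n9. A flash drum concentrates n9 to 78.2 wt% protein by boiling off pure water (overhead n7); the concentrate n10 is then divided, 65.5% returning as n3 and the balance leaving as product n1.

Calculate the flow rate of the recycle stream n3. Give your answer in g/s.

Overall protein balance (none leaves overhead): protein in fresh feed = protein in product, i.e. 1930×0.069 = (1−0.655)·n10·0.782.
n10 = 133.17/(0.782×0.345) = 493.61 g/s.
Recycle n3 = 0.655×493.61 = 323.31 g/s.

323.3 g/s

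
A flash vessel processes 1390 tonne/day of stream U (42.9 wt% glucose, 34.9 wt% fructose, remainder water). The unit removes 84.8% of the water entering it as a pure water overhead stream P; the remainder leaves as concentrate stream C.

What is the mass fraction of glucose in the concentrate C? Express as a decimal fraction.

0.5285

glucose is not removed: 1390×0.429 = 596.31 tonne/day of glucose enters C.
water entering = 1390×0.222 = 308.58 tonne/day; overhead removed = 0.848×308.58 = 261.68 tonne/day.
Concentrate = 1390 − 261.68 = 1128.3 tonne/day.
Mass fraction = 596.31/1128.3 = 0.5285.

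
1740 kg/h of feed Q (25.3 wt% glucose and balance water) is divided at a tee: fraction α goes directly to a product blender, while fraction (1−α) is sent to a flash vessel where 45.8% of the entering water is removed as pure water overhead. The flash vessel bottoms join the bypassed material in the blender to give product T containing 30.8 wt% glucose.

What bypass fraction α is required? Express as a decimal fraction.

0.478

All 1740×0.253 = 440.22 kg/h of glucose reaches T, so T = 440.22/0.308 = 1429.3 kg/h and vapour = 310.71 kg/h.
The evaporator receives (1−α)·1740 of feed at 0.747 water and removes 0.458 of that water:
0.458×0.747×(1−α)×1740 = 310.71
(1−α) = 310.71/595.3 = 0.5219;  α = 0.4781.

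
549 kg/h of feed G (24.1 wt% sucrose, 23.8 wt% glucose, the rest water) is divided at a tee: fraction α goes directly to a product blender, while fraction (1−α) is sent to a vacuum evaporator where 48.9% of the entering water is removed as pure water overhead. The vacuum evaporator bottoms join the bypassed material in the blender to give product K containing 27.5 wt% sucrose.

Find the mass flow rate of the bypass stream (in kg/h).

All 549×0.241 = 132.31 kg/h of sucrose reaches K, so K = 132.31/0.275 = 481.12 kg/h and vapour = 67.876 kg/h.
The evaporator receives (1−α)·549 of feed at 0.521 water and removes 0.489 of that water:
0.489×0.521×(1−α)×549 = 67.876
(1−α) = 67.876/139.87 = 0.4853;  α = 0.5147.
Bypass flow = 0.5147×549 = 282.58 kg/h.

282.6 kg/h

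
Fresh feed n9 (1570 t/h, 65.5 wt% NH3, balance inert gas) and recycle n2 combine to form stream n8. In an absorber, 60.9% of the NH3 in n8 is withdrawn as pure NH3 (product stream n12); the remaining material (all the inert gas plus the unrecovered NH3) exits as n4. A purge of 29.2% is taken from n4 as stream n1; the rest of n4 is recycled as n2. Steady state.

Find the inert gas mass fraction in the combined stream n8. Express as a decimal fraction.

inert gas enters only via n9 and leaves only via the purge: 1570×0.345 = 0.292×(inert gas in n4), and the absorber passes all inert gas, so inert gas in n8 = inert gas in n4 = 1855 t/h.
NH3 in n8: m_A = 1570×0.655 + (1−0.292)·(1−0.609)·m_A, so m_A = 1028.4/0.7232 = 1422 t/h.
n8 = 1422 + 1855 = 3277 t/h.
inert gas fraction in n8 = 1855/3277 = 0.566.

0.566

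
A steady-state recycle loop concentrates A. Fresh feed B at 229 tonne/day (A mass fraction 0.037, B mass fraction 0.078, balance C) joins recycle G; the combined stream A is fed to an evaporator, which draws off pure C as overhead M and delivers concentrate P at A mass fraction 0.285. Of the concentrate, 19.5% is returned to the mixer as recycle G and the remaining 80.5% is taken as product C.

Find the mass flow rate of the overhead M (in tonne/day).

Overall A balance (none leaves overhead): A in fresh feed = A in product, i.e. 229×0.037 = (1−0.195)·P·0.285.
P = 8.473/(0.285×0.805) = 36.931 tonne/day.
Recycle G = 0.195×36.931 = 7.2016 tonne/day.
Combined feed A = 229 + 7.2016 = 236.2 tonne/day.
Overhead M = A − P = 236.2 − 36.931 = 199.27 tonne/day.

199.3 tonne/day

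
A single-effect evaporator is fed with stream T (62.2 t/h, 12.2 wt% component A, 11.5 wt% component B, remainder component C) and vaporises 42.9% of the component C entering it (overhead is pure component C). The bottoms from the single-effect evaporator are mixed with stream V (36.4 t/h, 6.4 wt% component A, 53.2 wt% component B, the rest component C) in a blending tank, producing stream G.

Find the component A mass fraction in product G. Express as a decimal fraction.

0.127

Vapour removed = 0.429×0.763×62.2 = 20.36 t/h; concentrate = 41.84 t/h.
component A reaching the mixer = 7.5884 (from concentrate) + 36.4×0.064 = 9.918 t/h.
Product flow = 41.84 + 36.4 = 78.24 t/h; component A fraction = 0.127.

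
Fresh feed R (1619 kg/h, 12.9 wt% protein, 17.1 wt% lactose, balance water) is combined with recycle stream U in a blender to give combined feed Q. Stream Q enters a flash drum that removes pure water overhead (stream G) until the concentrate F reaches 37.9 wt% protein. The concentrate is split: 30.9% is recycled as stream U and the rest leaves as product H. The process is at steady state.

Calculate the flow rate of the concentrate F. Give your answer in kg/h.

797.5 kg/h

Overall protein balance (none leaves overhead): protein in fresh feed = protein in product, i.e. 1619×0.129 = (1−0.309)·F·0.379.
F = 208.85/(0.379×0.691) = 797.48 kg/h.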